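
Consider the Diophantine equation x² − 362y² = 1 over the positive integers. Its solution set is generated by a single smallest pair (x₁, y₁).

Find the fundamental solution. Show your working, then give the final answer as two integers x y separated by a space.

723 38

d=362: √d = [19; 38] (ℓ=1, odd), read p_1/q_1
step 0: (19, 1)  from 19·(1,0) + (0,1)
step 1: (723, 38)  from 38·(19,1) + (1,0)
fundamental: x₁=723, y₁=38  (since 522729 − 362·1444 = 1)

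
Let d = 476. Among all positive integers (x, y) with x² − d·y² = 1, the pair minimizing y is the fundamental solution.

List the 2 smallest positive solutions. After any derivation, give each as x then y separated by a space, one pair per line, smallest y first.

28799 1320
1658764801 76029360

√476 → a₀=21, period (1,4,2,10,2,4,1,42); ℓ=8 even so k=7
k=0  a_k=21  p_k/q_k = 21/1
…
k=2  a_k=4  p_k/q_k = 109/5
…
k=4  a_k=10  p_k/q_k = 2509/115
…
k=6  a_k=4  p_k/q_k = 23541/1079
k=7  a_k=1  p_k/q_k = 28799/1320
→ (28799, 1320).  Check: 28799²=829382401, 476·1320²=829382400, difference 1.
k=2:  x_2 = 28799·28799+476·1320·1320 = 1658764801,  y_2 = 28799·1320+1320·28799 = 76029360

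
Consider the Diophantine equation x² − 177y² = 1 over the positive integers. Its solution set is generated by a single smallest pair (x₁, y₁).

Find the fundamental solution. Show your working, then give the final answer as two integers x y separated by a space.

62423 4692

√177 → a₀=13, period (3,3,2,8,2,3,3,26); ℓ=8 even so k=7
i=0: a=13 ⇒ p=13, q=1
…
i=3: a=2 ⇒ p=306, q=23
…
i=6: a=3 ⇒ p=18985, q=1427
i=7: a=3 ⇒ p=62423, q=4692
fundamental: x₁=62423, y₁=4692  (since 3896630929 − 177·22014864 = 1)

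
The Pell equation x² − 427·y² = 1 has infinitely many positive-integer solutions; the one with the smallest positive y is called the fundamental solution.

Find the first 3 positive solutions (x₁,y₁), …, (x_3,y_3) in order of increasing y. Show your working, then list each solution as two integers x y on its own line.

[20; 1,1,1,40] for √427; ℓ=4 ⇒ convergent index 3
a_0=20:  p_0=20·1+0=20,  q_0=20·0+1=1
…
a_2=1:  p_2=1·21+20=41,  q_2=1·1+1=2
a_3=1:  p_3=1·41+21=62,  q_3=1·2+1=3
fundamental: x₁=62, y₁=3  (since 3844 − 427·9 = 1)
k=2:  x_2 = 62·62+427·3·3 = 7687,  y_2 = 62·3+3·62 = 372
k=3:  x_3 = 62·7687+427·3·372 = 953126,  y_3 = 62·372+3·7687 = 46125

62 3
7687 372
953126 46125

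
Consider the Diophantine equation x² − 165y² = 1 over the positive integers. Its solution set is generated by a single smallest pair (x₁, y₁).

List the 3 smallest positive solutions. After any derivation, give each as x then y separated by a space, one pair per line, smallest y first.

1079 84
2328481 181272
5024860919 391184892

[12; 1,5,2,5,1,24] for √165; ℓ=6 ⇒ convergent index 5
a_0=12:  p_0=12·1+0=12,  q_0=12·0+1=1
a_1=1:  p_1=1·12+1=13,  q_1=1·1+0=1
a_2=5:  p_2=5·13+12=77,  q_2=5·1+1=6
a_3=2:  p_3=2·77+13=167,  q_3=2·6+1=13
a_4=5:  p_4=5·167+77=912,  q_4=5·13+6=71
a_5=1:  p_5=1·912+167=1079,  q_5=1·71+13=84
fundamental: x₁=1079, y₁=84  (since 1164241 − 165·7056 = 1)
(1079+84√165)^2 = 2328481 + 181272√165
(1079+84√165)^3 = 5024860919 + 391184892√165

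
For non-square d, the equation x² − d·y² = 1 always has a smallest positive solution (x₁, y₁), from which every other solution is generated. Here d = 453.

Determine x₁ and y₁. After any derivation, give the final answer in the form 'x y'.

1653751 77700

d=453: √d = [21; 3,1,1,10,14,10,1,1,3,42] (ℓ=10, even), read p_9/q_9
a_0=21:  p_0=21·1+0=21,  q_0=21·0+1=1
…
a_2=1:  p_2=1·64+21=85,  q_2=1·3+1=4
a_3=1:  p_3=1·85+64=149,  q_3=1·4+3=7
a_4=10:  p_4=10·149+85=1575,  q_4=10·7+4=74
a_5=14:  p_5=14·1575+149=22199,  q_5=14·74+7=1043
a_6=10:  p_6=10·22199+1575=223565,  q_6=10·1043+74=10504
a_7=1:  p_7=1·223565+22199=245764,  q_7=1·10504+1043=11547
a_8=1:  p_8=1·245764+223565=469329,  q_8=1·11547+10504=22051
a_9=3:  p_9=3·469329+245764=1653751,  q_9=3·22051+11547=77700
fundamental: x₁=1653751, y₁=77700  (since 2734892370001 − 453·6037290000 = 1)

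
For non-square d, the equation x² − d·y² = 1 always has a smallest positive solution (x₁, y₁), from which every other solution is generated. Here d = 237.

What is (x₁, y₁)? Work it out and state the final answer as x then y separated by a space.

[15; 2,1,1,7,10,7,1,1,2,30] for √237; ℓ=10 ⇒ convergent index 9
step 0: (15, 1)  from 15·(1,0) + (0,1)
step 1: (31, 2)  from 2·(15,1) + (1,0)
…
step 3: (77, 5)  from 1·(46,3) + (31,2)
…
step 5: (5927, 385)  from 10·(585,38) + (77,5)
step 6: (42074, 2733)  from 7·(5927,385) + (585,38)
…
step 8: (90075, 5851)  from 1·(48001,3118) + (42074,2733)
step 9: (228151, 14820)  from 2·(90075,5851) + (48001,3118)
fundamental: x₁=228151, y₁=14820  (since 52052878801 − 237·219632400 = 1)

228151 14820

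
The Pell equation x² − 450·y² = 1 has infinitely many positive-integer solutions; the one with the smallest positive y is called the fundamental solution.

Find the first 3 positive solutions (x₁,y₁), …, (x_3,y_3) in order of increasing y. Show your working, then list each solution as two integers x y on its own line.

[21; 4,1,2,4,2,1,4,42] for √450; ℓ=8 ⇒ convergent index 7
k=0  a_k=21  p_k/q_k = 21/1
…
k=6  a_k=1  p_k/q_k = 4179/197
k=7  a_k=4  p_k/q_k = 19601/924
(x₁, y₁) = (19601, 924);  19601² − 450·924² = 1 ✓
(x_2, y_2) = (19601·19601 + 450·924·924, 19601·924 + 924·19601) = (768398401, 36222648)
(x_3, y_3) = (19601·768398401 + 450·924·36222648, 19601·36222648 + 924·768398401) = (30122754096401, 1420000245972)

19601 924
768398401 36222648
30122754096401 1420000245972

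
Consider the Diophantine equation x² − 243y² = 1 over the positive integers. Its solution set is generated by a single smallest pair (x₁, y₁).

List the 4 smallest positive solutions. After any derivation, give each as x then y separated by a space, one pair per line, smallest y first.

70226 4505
9863382151 632736260
1385331749802026 88869073185015
194572614913330773601 12481839066348990520

√243 → a₀=15, period (1,1,2,3,15,3,2,1,1,30); ℓ=10 even so k=9
k=0  a_k=15  p_k/q_k = 15/1
k=1  a_k=1  p_k/q_k = 16/1
…
k=4  a_k=3  p_k/q_k = 265/17
…
k=6  a_k=3  p_k/q_k = 12424/797
k=7  a_k=2  p_k/q_k = 28901/1854
k=8  a_k=1  p_k/q_k = 41325/2651
k=9  a_k=1  p_k/q_k = 70226/4505
(x₁, y₁) = (70226, 4505);  70226² − 243·4505² = 1 ✓
(x_2, y_2) = (70226·70226 + 243·4505·4505, 70226·4505 + 4505·70226) = (9863382151, 632736260)
(x_3, y_3) = (70226·9863382151 + 243·4505·632736260, 70226·632736260 + 4505·9863382151) = (1385331749802026, 88869073185015)
(x_4, y_4) = (70226·1385331749802026 + 243·4505·88869073185015, 70226·88869073185015 + 4505·1385331749802026) = (194572614913330773601, 12481839066348990520)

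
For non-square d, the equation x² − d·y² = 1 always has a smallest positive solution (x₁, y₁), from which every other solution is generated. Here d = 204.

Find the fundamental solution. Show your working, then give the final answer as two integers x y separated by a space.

√204 = [14; 3,1,1,6,1,1,3,28, …], period ℓ=8 (even) → k=7
i=0: a=14 ⇒ p=14, q=1
…
i=6: a=1 ⇒ p=1414, q=99
i=7: a=3 ⇒ p=4999, q=350
(x₁, y₁) = (4999, 350);  4999² − 204·350² = 1 ✓

4999 350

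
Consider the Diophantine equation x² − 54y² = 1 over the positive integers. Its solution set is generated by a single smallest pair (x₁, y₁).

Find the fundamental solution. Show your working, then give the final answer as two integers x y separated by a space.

[7; 2,1,6,1,2,14] for √54; ℓ=6 ⇒ convergent index 5
a_0=7:  p_0=7·1+0=7,  q_0=7·0+1=1
a_1=2:  p_1=2·7+1=15,  q_1=2·1+0=2
…
a_4=1:  p_4=1·147+22=169,  q_4=1·20+3=23
a_5=2:  p_5=2·169+147=485,  q_5=2·23+20=66
(x₁, y₁) = (485, 66);  485² − 54·66² = 1 ✓

485 66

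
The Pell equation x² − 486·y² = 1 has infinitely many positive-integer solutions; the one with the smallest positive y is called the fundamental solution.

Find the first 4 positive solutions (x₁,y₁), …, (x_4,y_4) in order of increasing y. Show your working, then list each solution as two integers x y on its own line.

485 22
470449 21340
456335045 20699778
442644523201 20078763320

√486 = [22; 22,44, …], period ℓ=2 (even) → k=1
step 0: (22, 1)  from 22·(1,0) + (0,1)
step 1: (485, 22)  from 22·(22,1) + (1,0)
→ (485, 22).  Check: 485²=235225, 486·22²=235224, difference 1.
n=2: (485,22)∘(485,22) = (485·485+486·22·22, 485·22+22·485) = (470449,21340)
n=3: (470449,21340)∘(485,22) = (485·470449+486·22·21340, 485·21340+22·470449) = (456335045,20699778)
n=4: (456335045,20699778)∘(485,22) = (485·456335045+486·22·20699778, 485·20699778+22·456335045) = (442644523201,20078763320)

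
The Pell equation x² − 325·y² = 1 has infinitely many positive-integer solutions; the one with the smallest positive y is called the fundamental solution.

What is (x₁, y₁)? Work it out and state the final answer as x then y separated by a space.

649 36

[18; 36] for √325; ℓ=1 ⇒ convergent index 1
a_0=18:  p_0=18·1+0=18,  q_0=18·0+1=1
a_1=36:  p_1=36·18+1=649,  q_1=36·1+0=36
(x₁, y₁) = (649, 36);  649² − 325·36² = 1 ✓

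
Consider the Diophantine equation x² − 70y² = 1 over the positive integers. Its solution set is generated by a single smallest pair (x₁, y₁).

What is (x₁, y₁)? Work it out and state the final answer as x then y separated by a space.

251 30

√70 = [8; 2,1,2,1,2,16, …], period ℓ=6 (even) → k=5
a_0=8:  p_0=8·1+0=8,  q_0=8·0+1=1
a_1=2:  p_1=2·8+1=17,  q_1=2·1+0=2
a_2=1:  p_2=1·17+8=25,  q_2=1·2+1=3
…
a_4=1:  p_4=1·67+25=92,  q_4=1·8+3=11
a_5=2:  p_5=2·92+67=251,  q_5=2·11+8=30
(x₁, y₁) = (251, 30);  251² − 70·30² = 1 ✓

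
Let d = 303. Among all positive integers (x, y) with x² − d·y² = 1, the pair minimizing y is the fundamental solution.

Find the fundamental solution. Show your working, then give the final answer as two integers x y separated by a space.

2524 145

√303 = [17; 2,2,5,2,2,34, …], period ℓ=6 (even) → k=5
step 0: (17, 1)  from 17·(1,0) + (0,1)
step 1: (35, 2)  from 2·(17,1) + (1,0)
step 2: (87, 5)  from 2·(35,2) + (17,1)
…
step 4: (1027, 59)  from 2·(470,27) + (87,5)
step 5: (2524, 145)  from 2·(1027,59) + (470,27)
(x₁, y₁) = (2524, 145);  2524² − 303·145² = 1 ✓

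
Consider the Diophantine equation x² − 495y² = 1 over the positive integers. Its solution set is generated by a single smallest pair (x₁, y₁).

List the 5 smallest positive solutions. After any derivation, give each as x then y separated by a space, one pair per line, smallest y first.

89 4
15841 712
2819609 126732
501874561 22557584
89330852249 4015123220

[22; 4,44] for √495; ℓ=2 ⇒ convergent index 1
k=0  a_k=22  p_k/q_k = 22/1
k=1  a_k=4  p_k/q_k = 89/4
fundamental: x₁=89, y₁=4  (since 7921 − 495·16 = 1)
(89+4√495)^2 = 15841 + 712√495
(89+4√495)^3 = 2819609 + 126732√495
(89+4√495)^4 = 501874561 + 22557584√495
(89+4√495)^5 = 89330852249 + 4015123220√495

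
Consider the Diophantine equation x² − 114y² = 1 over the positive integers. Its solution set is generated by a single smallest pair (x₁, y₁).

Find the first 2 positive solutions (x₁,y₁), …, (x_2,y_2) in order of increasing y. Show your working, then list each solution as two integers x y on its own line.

√114 → a₀=10, period (1,2,10,2,1,20); ℓ=6 even so k=5
k=0  a_k=10  p_k/q_k = 10/1
k=1  a_k=1  p_k/q_k = 11/1
…
k=4  a_k=2  p_k/q_k = 694/65
k=5  a_k=1  p_k/q_k = 1025/96
(x₁, y₁) = (1025, 96);  1025² − 114·96² = 1 ✓
n=2: (1025,96)∘(1025,96) = (1025·1025+114·96·96, 1025·96+96·1025) = (2101249,196800)

1025 96
2101249 196800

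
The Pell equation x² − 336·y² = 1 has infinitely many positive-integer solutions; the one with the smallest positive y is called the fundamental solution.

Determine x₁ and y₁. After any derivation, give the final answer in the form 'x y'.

[18; 3,36] for √336; ℓ=2 ⇒ convergent index 1
i=0: a=18 ⇒ p=18, q=1
i=1: a=3 ⇒ p=55, q=3
fundamental: x₁=55, y₁=3  (since 3025 − 336·9 = 1)

55 3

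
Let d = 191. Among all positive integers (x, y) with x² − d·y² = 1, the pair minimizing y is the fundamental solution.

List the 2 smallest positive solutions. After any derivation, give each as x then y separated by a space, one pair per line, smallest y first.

8994000 650783
161784071999999 11706284604000

d=191: √d = [13; 1,4,1,1,3,…,4,1,26] (ℓ=16, even), read p_15/q_15
step 0: (13, 1)  from 13·(1,0) + (0,1)
…
step 2: (69, 5)  from 4·(14,1) + (13,1)
step 3: (83, 6)  from 1·(69,5) + (14,1)
…
step 5: (539, 39)  from 3·(152,11) + (83,6)
…
step 8: (40217, 2910)  from 13·(2999,217) + (1230,89)
…
step 12: (911765, 65973)  from 1·(704682,50989) + (207083,14984)
step 13: (1616447, 116962)  from 1·(911765,65973) + (704682,50989)
step 14: (7377553, 533821)  from 4·(1616447,116962) + (911765,65973)
step 15: (8994000, 650783)  from 1·(7377553,533821) + (1616447,116962)
→ (8994000, 650783).  Check: 8994000²=80892036000000, 191·650783²=80892035999999, difference 1.
(8994000+650783√191)^2 = 161784071999999 + 11706284604000√191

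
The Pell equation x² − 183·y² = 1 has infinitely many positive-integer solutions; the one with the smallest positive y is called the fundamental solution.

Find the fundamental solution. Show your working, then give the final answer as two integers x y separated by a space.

[13; 1,1,8,1,1,26] for √183; ℓ=6 ⇒ convergent index 5
a_0=13:  p_0=13·1+0=13,  q_0=13·0+1=1
a_1=1:  p_1=1·13+1=14,  q_1=1·1+0=1
…
a_4=1:  p_4=1·230+27=257,  q_4=1·17+2=19
a_5=1:  p_5=1·257+230=487,  q_5=1·19+17=36
fundamental: x₁=487, y₁=36  (since 237169 − 183·1296 = 1)

487 36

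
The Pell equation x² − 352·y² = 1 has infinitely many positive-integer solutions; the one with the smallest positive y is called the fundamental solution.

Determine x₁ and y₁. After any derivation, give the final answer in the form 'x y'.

[18; 1,3,5,9,5,3,1,36] for √352; ℓ=8 ⇒ convergent index 7
step 0: (18, 1)  from 18·(1,0) + (0,1)
step 1: (19, 1)  from 1·(18,1) + (1,0)
step 2: (75, 4)  from 3·(19,1) + (18,1)
…
step 5: (18499, 986)  from 5·(3621,193) + (394,21)
step 6: (59118, 3151)  from 3·(18499,986) + (3621,193)
step 7: (77617, 4137)  from 1·(59118,3151) + (18499,986)
fundamental: x₁=77617, y₁=4137  (since 6024398689 − 352·17114769 = 1)

77617 4137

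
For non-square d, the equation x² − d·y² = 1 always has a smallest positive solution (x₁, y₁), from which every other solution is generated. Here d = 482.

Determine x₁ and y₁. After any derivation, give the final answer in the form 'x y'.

483 22

√482 → a₀=21, period (1,20,1,42); ℓ=4 even so k=3
i=0: a=21 ⇒ p=21, q=1
…
i=2: a=20 ⇒ p=461, q=21
i=3: a=1 ⇒ p=483, q=22
fundamental: x₁=483, y₁=22  (since 233289 − 482·484 = 1)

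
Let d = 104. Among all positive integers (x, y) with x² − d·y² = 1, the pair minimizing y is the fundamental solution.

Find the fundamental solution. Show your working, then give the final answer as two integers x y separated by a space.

[10; 5,20] for √104; ℓ=2 ⇒ convergent index 1
a_0=10:  p_0=10·1+0=10,  q_0=10·0+1=1
a_1=5:  p_1=5·10+1=51,  q_1=5·1+0=5
(x₁, y₁) = (51, 5);  51² − 104·5² = 1 ✓

51 5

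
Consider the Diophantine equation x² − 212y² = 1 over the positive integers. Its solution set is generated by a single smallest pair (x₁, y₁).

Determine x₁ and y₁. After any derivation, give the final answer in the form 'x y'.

√212 = [14; 1,1,3,1,1,…,1,1,28, …], period ℓ=14 (even) → k=13
k=0  a_k=14  p_k/q_k = 14/1
k=1  a_k=1  p_k/q_k = 15/1
…
k=3  a_k=3  p_k/q_k = 102/7
…
k=5  a_k=1  p_k/q_k = 233/16
k=6  a_k=1  p_k/q_k = 364/25
k=7  a_k=6  p_k/q_k = 2417/166
k=8  a_k=1  p_k/q_k = 2781/191
…
k=10  a_k=1  p_k/q_k = 7979/548
k=11  a_k=3  p_k/q_k = 29135/2001
k=12  a_k=1  p_k/q_k = 37114/2549
k=13  a_k=1  p_k/q_k = 66249/4550
(x₁, y₁) = (66249, 4550);  66249² − 212·4550² = 1 ✓

66249 4550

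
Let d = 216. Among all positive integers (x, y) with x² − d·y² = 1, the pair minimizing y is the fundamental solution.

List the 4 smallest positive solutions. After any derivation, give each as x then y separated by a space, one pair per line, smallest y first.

√216 → a₀=14, period (1,2,3,2,1,28); ℓ=6 even so k=5
k=0  a_k=14  p_k/q_k = 14/1
k=1  a_k=1  p_k/q_k = 15/1
k=2  a_k=2  p_k/q_k = 44/3
…
k=4  a_k=2  p_k/q_k = 338/23
k=5  a_k=1  p_k/q_k = 485/33
fundamental: x₁=485, y₁=33  (since 235225 − 216·1089 = 1)
n=2: (485,33)∘(485,33) = (485·485+216·33·33, 485·33+33·485) = (470449,32010)
n=3: (470449,32010)∘(485,33) = (485·470449+216·33·32010, 485·32010+33·470449) = (456335045,31049667)
n=4: (456335045,31049667)∘(485,33) = (485·456335045+216·33·31049667, 485·31049667+33·456335045) = (442644523201,30118144980)

485 33
470449 32010
456335045 31049667
442644523201 30118144980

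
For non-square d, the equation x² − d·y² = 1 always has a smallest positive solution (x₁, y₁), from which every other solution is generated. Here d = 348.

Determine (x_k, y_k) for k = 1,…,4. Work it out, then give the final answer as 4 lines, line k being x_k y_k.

1567 84
4910977 263256
15391000351 825044220
48235390189057 2585688322224

d=348: √d = [18; 1,1,1,8,1,1,1,36] (ℓ=8, even), read p_7/q_7
k=0  a_k=18  p_k/q_k = 18/1
k=1  a_k=1  p_k/q_k = 19/1
k=2  a_k=1  p_k/q_k = 37/2
k=3  a_k=1  p_k/q_k = 56/3
…
k=5  a_k=1  p_k/q_k = 541/29
k=6  a_k=1  p_k/q_k = 1026/55
k=7  a_k=1  p_k/q_k = 1567/84
(x₁, y₁) = (1567, 84);  1567² − 348·84² = 1 ✓
n=2: (1567,84)∘(1567,84) = (1567·1567+348·84·84, 1567·84+84·1567) = (4910977,263256)
n=3: (4910977,263256)∘(1567,84) = (1567·4910977+348·84·263256, 1567·263256+84·4910977) = (15391000351,825044220)
n=4: (15391000351,825044220)∘(1567,84) = (1567·15391000351+348·84·825044220, 1567·825044220+84·15391000351) = (48235390189057,2585688322224)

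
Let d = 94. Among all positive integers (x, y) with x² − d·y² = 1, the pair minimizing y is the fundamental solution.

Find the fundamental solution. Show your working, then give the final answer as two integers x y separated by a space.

2143295 221064

√94 = [9; 1,2,3,1,1,…,2,1,18, …], period ℓ=16 (even) → k=15
k=0  a_k=9  p_k/q_k = 9/1
k=1  a_k=1  p_k/q_k = 10/1
k=2  a_k=2  p_k/q_k = 29/3
k=3  a_k=3  p_k/q_k = 97/10
…
k=6  a_k=5  p_k/q_k = 1241/128
k=7  a_k=1  p_k/q_k = 1464/151
…
k=10  a_k=5  p_k/q_k = 85038/8771
k=11  a_k=1  p_k/q_k = 99455/10258
…
k=14  a_k=2  p_k/q_k = 1490361/153719
k=15  a_k=1  p_k/q_k = 2143295/221064
fundamental: x₁=2143295, y₁=221064  (since 4593713457025 − 94·48869292096 = 1)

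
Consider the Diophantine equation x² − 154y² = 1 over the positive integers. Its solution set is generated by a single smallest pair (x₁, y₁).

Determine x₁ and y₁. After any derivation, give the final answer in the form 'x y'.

21295 1716

√154 = [12; 2,2,3,1,2,1,3,2,2,24, …], period ℓ=10 (even) → k=9
a_0=12:  p_0=12·1+0=12,  q_0=12·0+1=1
…
a_3=3:  p_3=3·62+25=211,  q_3=3·5+2=17
a_4=1:  p_4=1·211+62=273,  q_4=1·17+5=22
…
a_6=1:  p_6=1·757+273=1030,  q_6=1·61+22=83
a_7=3:  p_7=3·1030+757=3847,  q_7=3·83+61=310
a_8=2:  p_8=2·3847+1030=8724,  q_8=2·310+83=703
a_9=2:  p_9=2·8724+3847=21295,  q_9=2·703+310=1716
→ (21295, 1716).  Check: 21295²=453477025, 154·1716²=453477024, difference 1.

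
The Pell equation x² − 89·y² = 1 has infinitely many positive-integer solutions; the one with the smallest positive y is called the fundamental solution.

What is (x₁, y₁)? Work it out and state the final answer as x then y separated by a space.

500001 53000

√89 → a₀=9, period (2,3,3,2,18); ℓ=5 odd so k=9
a_0=9:  p_0=9·1+0=9,  q_0=9·0+1=1
a_1=2:  p_1=2·9+1=19,  q_1=2·1+0=2
a_2=3:  p_2=3·19+9=66,  q_2=3·2+1=7
…
a_7=3:  p_7=3·18934+9217=66019,  q_7=3·2007+977=6998
a_8=3:  p_8=3·66019+18934=216991,  q_8=3·6998+2007=23001
a_9=2:  p_9=2·216991+66019=500001,  q_9=2·23001+6998=53000
(x₁, y₁) = (500001, 53000);  500001² − 89·53000² = 1 ✓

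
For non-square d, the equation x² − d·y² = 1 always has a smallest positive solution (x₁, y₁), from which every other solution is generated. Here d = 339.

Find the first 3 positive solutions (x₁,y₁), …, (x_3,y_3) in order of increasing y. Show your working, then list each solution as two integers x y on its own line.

97970 5321
19196241799 1042596740
3761311617998090 204286405230279

d=339: √d = [18; 2,2,2,1,17,1,2,2,2,36] (ℓ=10, even), read p_9/q_9
a_0=18:  p_0=18·1+0=18,  q_0=18·0+1=1
a_1=2:  p_1=2·18+1=37,  q_1=2·1+0=2
a_2=2:  p_2=2·37+18=92,  q_2=2·2+1=5
a_3=2:  p_3=2·92+37=221,  q_3=2·5+2=12
a_4=1:  p_4=1·221+92=313,  q_4=1·12+5=17
a_5=17:  p_5=17·313+221=5542,  q_5=17·17+12=301
…
a_8=2:  p_8=2·17252+5855=40359,  q_8=2·937+318=2192
a_9=2:  p_9=2·40359+17252=97970,  q_9=2·2192+937=5321
(x₁, y₁) = (97970, 5321);  97970² − 339·5321² = 1 ✓
(97970+5321√339)^2 = 19196241799 + 1042596740√339
(97970+5321√339)^3 = 3761311617998090 + 204286405230279√339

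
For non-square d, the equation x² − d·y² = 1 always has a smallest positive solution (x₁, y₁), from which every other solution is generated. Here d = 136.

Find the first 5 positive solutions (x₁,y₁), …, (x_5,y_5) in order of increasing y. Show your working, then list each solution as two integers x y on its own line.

d=136: √d = [11; 1,1,1,22] (ℓ=4, even), read p_3/q_3
step 0: (11, 1)  from 11·(1,0) + (0,1)
…
step 2: (23, 2)  from 1·(12,1) + (11,1)
step 3: (35, 3)  from 1·(23,2) + (12,1)
→ (35, 3).  Check: 35²=1225, 136·3²=1224, difference 1.
k=2:  x_2 = 35·35+136·3·3 = 2449,  y_2 = 35·3+3·35 = 210
k=3:  x_3 = 35·2449+136·3·210 = 171395,  y_3 = 35·210+3·2449 = 14697
k=4:  x_4 = 35·171395+136·3·14697 = 11995201,  y_4 = 35·14697+3·171395 = 1028580
k=5:  x_5 = 35·11995201+136·3·1028580 = 839492675,  y_5 = 35·1028580+3·11995201 = 71985903

35 3
2449 210
171395 14697
11995201 1028580
839492675 71985903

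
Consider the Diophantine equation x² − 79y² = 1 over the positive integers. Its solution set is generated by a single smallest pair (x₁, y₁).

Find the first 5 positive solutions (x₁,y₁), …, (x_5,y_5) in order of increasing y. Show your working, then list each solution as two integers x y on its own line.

d=79: √d = [8; 1,7,1,16] (ℓ=4, even), read p_3/q_3
a_0=8:  p_0=8·1+0=8,  q_0=8·0+1=1
…
a_2=7:  p_2=7·9+8=71,  q_2=7·1+1=8
a_3=1:  p_3=1·71+9=80,  q_3=1·8+1=9
(x₁, y₁) = (80, 9);  80² − 79·9² = 1 ✓
(80+9√79)^2 = 12799 + 1440√79
(80+9√79)^3 = 2047760 + 230391√79
(80+9√79)^4 = 327628801 + 36861120√79
(80+9√79)^5 = 52418560400 + 5897548809√79

80 9
12799 1440
2047760 230391
327628801 36861120
52418560400 5897548809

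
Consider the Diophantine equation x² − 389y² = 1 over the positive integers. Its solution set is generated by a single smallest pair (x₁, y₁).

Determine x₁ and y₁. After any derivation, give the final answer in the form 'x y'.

3287049 166660

d=389: √d = [19; 1,2,1,1,1,1,2,1,38] (ℓ=9, odd), read p_17/q_17
k=0  a_k=19  p_k/q_k = 19/1
k=1  a_k=1  p_k/q_k = 20/1
k=2  a_k=2  p_k/q_k = 59/3
…
k=12  a_k=1  p_k/q_k = 202418/10263
…
k=16  a_k=2  p_k/q_k = 2376809/120509
k=17  a_k=1  p_k/q_k = 3287049/166660
fundamental: x₁=3287049, y₁=166660  (since 10804691128401 − 389·27775555600 = 1)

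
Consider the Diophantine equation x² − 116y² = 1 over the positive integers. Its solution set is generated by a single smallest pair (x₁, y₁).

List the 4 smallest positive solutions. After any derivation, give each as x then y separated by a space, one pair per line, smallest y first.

9801 910
192119201 17837820
3765920568201 349656946730
73819574785756801 6853975451963640

√116 → a₀=10, period (1,3,2,1,4,1,2,3,1,20); ℓ=10 even so k=9
k=0  a_k=10  p_k/q_k = 10/1
…
k=5  a_k=4  p_k/q_k = 657/61
…
k=8  a_k=3  p_k/q_k = 7550/701
k=9  a_k=1  p_k/q_k = 9801/910
→ (9801, 910).  Check: 9801²=96059601, 116·910²=96059600, difference 1.
(9801+910√116)^2 = 192119201 + 17837820√116
(9801+910√116)^3 = 3765920568201 + 349656946730√116
(9801+910√116)^4 = 73819574785756801 + 6853975451963640√116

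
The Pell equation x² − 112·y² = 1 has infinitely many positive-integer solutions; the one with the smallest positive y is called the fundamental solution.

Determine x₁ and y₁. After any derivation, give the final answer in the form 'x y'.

√112 = [10; 1,1,2,1,1,20, …], period ℓ=6 (even) → k=5
i=0: a=10 ⇒ p=10, q=1
…
i=2: a=1 ⇒ p=21, q=2
i=3: a=2 ⇒ p=53, q=5
i=4: a=1 ⇒ p=74, q=7
i=5: a=1 ⇒ p=127, q=12
fundamental: x₁=127, y₁=12  (since 16129 − 112·144 = 1)

127 12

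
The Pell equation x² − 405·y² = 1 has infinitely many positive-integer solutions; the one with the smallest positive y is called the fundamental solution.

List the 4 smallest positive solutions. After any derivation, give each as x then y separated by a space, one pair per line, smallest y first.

√405 → a₀=20, period (8,40); ℓ=2 even so k=1
i=0: a=20 ⇒ p=20, q=1
i=1: a=8 ⇒ p=161, q=8
(x₁, y₁) = (161, 8);  161² − 405·8² = 1 ✓
(x_2, y_2) = (161·161 + 405·8·8, 161·8 + 8·161) = (51841, 2576)
(x_3, y_3) = (161·51841 + 405·8·2576, 161·2576 + 8·51841) = (16692641, 829464)
(x_4, y_4) = (161·16692641 + 405·8·829464, 161·829464 + 8·16692641) = (5374978561, 267084832)

161 8
51841 2576
16692641 829464
5374978561 267084832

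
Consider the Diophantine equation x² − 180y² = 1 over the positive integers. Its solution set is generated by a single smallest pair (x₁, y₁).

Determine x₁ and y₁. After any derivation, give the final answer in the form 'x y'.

√180 → a₀=13, period (2,2,2,26); ℓ=4 even so k=3
a_0=13:  p_0=13·1+0=13,  q_0=13·0+1=1
a_1=2:  p_1=2·13+1=27,  q_1=2·1+0=2
a_2=2:  p_2=2·27+13=67,  q_2=2·2+1=5
a_3=2:  p_3=2·67+27=161,  q_3=2·5+2=12
→ (161, 12).  Check: 161²=25921, 180·12²=25920, difference 1.

161 12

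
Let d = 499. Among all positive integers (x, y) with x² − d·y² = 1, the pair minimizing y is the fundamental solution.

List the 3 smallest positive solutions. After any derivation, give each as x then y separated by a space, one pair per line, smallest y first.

4490 201
40320199 1804980
362075382530 16208720199

[22; 2,1,21,1,2,44] for √499; ℓ=6 ⇒ convergent index 5
a_0=22:  p_0=22·1+0=22,  q_0=22·0+1=1
a_1=2:  p_1=2·22+1=45,  q_1=2·1+0=2
a_2=1:  p_2=1·45+22=67,  q_2=1·2+1=3
…
a_4=1:  p_4=1·1452+67=1519,  q_4=1·65+3=68
a_5=2:  p_5=2·1519+1452=4490,  q_5=2·68+65=201
fundamental: x₁=4490, y₁=201  (since 20160100 − 499·40401 = 1)
k=2:  x_2 = 4490·4490+499·201·201 = 40320199,  y_2 = 4490·201+201·4490 = 1804980
k=3:  x_3 = 4490·40320199+499·201·1804980 = 362075382530,  y_3 = 4490·1804980+201·40320199 = 16208720199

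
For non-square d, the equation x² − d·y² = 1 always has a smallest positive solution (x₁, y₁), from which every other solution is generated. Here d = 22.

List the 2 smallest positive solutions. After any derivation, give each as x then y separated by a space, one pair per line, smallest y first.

√22 → a₀=4, period (1,2,4,2,1,8); ℓ=6 even so k=5
a_0=4:  p_0=4·1+0=4,  q_0=4·0+1=1
a_1=1:  p_1=1·4+1=5,  q_1=1·1+0=1
…
a_3=4:  p_3=4·14+5=61,  q_3=4·3+1=13
a_4=2:  p_4=2·61+14=136,  q_4=2·13+3=29
a_5=1:  p_5=1·136+61=197,  q_5=1·29+13=42
fundamental: x₁=197, y₁=42  (since 38809 − 22·1764 = 1)
(x_2, y_2) = (197·197 + 22·42·42, 197·42 + 42·197) = (77617, 16548)

197 42
77617 16548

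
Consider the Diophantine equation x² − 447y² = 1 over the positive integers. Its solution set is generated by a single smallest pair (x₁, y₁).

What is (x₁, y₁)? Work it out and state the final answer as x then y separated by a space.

d=447: √d = [21; 7,42] (ℓ=2, even), read p_1/q_1
step 0: (21, 1)  from 21·(1,0) + (0,1)
step 1: (148, 7)  from 7·(21,1) + (1,0)
→ (148, 7).  Check: 148²=21904, 447·7²=21903, difference 1.

148 7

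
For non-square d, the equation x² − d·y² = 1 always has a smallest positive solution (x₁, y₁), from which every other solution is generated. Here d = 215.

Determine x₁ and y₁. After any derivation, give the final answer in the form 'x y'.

d=215: √d = [14; 1,1,1,28] (ℓ=4, even), read p_3/q_3
k=0  a_k=14  p_k/q_k = 14/1
…
k=2  a_k=1  p_k/q_k = 29/2
k=3  a_k=1  p_k/q_k = 44/3
→ (44, 3).  Check: 44²=1936, 215·3²=1935, difference 1.

44 3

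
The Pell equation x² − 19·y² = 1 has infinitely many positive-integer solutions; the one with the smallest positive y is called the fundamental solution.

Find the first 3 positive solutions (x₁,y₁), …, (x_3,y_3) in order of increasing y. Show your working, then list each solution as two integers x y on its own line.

d=19: √d = [4; 2,1,3,1,2,8] (ℓ=6, even), read p_5/q_5
i=0: a=4 ⇒ p=4, q=1
…
i=2: a=1 ⇒ p=13, q=3
i=3: a=3 ⇒ p=48, q=11
i=4: a=1 ⇒ p=61, q=14
i=5: a=2 ⇒ p=170, q=39
(x₁, y₁) = (170, 39);  170² − 19·39² = 1 ✓
(170+39√19)^2 = 57799 + 13260√19
(170+39√19)^3 = 19651490 + 4508361√19

170 39
57799 13260
19651490 4508361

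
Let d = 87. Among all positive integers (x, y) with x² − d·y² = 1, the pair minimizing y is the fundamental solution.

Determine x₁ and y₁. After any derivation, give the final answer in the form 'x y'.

28 3

√87 → a₀=9, period (3,18); ℓ=2 even so k=1
a_0=9:  p_0=9·1+0=9,  q_0=9·0+1=1
a_1=3:  p_1=3·9+1=28,  q_1=3·1+0=3
→ (28, 3).  Check: 28²=784, 87·3²=783, difference 1.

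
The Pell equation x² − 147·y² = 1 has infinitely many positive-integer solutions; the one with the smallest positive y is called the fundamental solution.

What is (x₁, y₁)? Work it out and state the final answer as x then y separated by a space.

97 8

[12; 8,24] for √147; ℓ=2 ⇒ convergent index 1
step 0: (12, 1)  from 12·(1,0) + (0,1)
step 1: (97, 8)  from 8·(12,1) + (1,0)
(x₁, y₁) = (97, 8);  97² − 147·8² = 1 ✓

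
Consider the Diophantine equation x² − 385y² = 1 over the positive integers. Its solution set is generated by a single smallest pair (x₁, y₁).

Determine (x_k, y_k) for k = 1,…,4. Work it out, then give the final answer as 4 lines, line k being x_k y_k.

95831 4884
18367161121 936077208
3520286834677271 179410429834812
674705215289547953281 34386161802063660336

√385 → a₀=19, period (1,1,1,1,1,…,1,1,38); ℓ=16 even so k=15
k=0  a_k=19  p_k/q_k = 19/1
…
k=4  a_k=1  p_k/q_k = 98/5
k=5  a_k=1  p_k/q_k = 157/8
k=6  a_k=3  p_k/q_k = 569/29
…
k=8  a_k=2  p_k/q_k = 2021/103
k=9  a_k=1  p_k/q_k = 2747/140
k=10  a_k=3  p_k/q_k = 10262/523
…
k=12  a_k=1  p_k/q_k = 23271/1186
…
k=14  a_k=1  p_k/q_k = 59551/3035
k=15  a_k=1  p_k/q_k = 95831/4884
fundamental: x₁=95831, y₁=4884  (since 9183580561 − 385·23853456 = 1)
(95831+4884√385)^2 = 18367161121 + 936077208√385
(95831+4884√385)^3 = 3520286834677271 + 179410429834812√385
(95831+4884√385)^4 = 674705215289547953281 + 34386161802063660336√385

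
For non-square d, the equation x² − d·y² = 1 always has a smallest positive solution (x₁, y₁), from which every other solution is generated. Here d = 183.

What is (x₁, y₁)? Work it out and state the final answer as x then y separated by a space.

√183 → a₀=13, period (1,1,8,1,1,26); ℓ=6 even so k=5
i=0: a=13 ⇒ p=13, q=1
i=1: a=1 ⇒ p=14, q=1
i=2: a=1 ⇒ p=27, q=2
i=3: a=8 ⇒ p=230, q=17
i=4: a=1 ⇒ p=257, q=19
i=5: a=1 ⇒ p=487, q=36
→ (487, 36).  Check: 487²=237169, 183·36²=237168, difference 1.

487 36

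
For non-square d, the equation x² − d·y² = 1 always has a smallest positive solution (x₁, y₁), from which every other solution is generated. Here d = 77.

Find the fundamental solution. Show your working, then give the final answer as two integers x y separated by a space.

√77 → a₀=8, period (1,3,2,3,1,16); ℓ=6 even so k=5
i=0: a=8 ⇒ p=8, q=1
…
i=4: a=3 ⇒ p=272, q=31
i=5: a=1 ⇒ p=351, q=40
fundamental: x₁=351, y₁=40  (since 123201 − 77·1600 = 1)

351 40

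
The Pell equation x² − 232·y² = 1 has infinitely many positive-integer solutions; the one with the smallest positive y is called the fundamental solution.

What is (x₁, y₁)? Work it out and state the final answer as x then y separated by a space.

19603 1287

[15; 4,3,7,3,4,30] for √232; ℓ=6 ⇒ convergent index 5
step 0: (15, 1)  from 15·(1,0) + (0,1)
step 1: (61, 4)  from 4·(15,1) + (1,0)
step 2: (198, 13)  from 3·(61,4) + (15,1)
step 3: (1447, 95)  from 7·(198,13) + (61,4)
step 4: (4539, 298)  from 3·(1447,95) + (198,13)
step 5: (19603, 1287)  from 4·(4539,298) + (1447,95)
→ (19603, 1287).  Check: 19603²=384277609, 232·1287²=384277608, difference 1.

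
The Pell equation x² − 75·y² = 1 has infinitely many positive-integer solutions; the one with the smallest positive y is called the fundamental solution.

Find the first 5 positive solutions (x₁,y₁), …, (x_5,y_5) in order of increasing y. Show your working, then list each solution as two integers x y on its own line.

√75 = [8; 1,1,1,16, …], period ℓ=4 (even) → k=3
a_0=8:  p_0=8·1+0=8,  q_0=8·0+1=1
a_1=1:  p_1=1·8+1=9,  q_1=1·1+0=1
a_2=1:  p_2=1·9+8=17,  q_2=1·1+1=2
a_3=1:  p_3=1·17+9=26,  q_3=1·2+1=3
fundamental: x₁=26, y₁=3  (since 676 − 75·9 = 1)
n=2: (26,3)∘(26,3) = (26·26+75·3·3, 26·3+3·26) = (1351,156)
n=3: (1351,156)∘(26,3) = (26·1351+75·3·156, 26·156+3·1351) = (70226,8109)
n=4: (70226,8109)∘(26,3) = (26·70226+75·3·8109, 26·8109+3·70226) = (3650401,421512)
n=5: (3650401,421512)∘(26,3) = (26·3650401+75·3·421512, 26·421512+3·3650401) = (189750626,21910515)

26 3
1351 156
70226 8109
3650401 421512
189750626 21910515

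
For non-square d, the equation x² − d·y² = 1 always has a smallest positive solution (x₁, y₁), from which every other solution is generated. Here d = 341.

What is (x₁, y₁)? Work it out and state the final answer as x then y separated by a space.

10626551 575460

√341 → a₀=18, period (2,6,1,8,2,…,6,2,36); ℓ=14 even so k=13
k=0  a_k=18  p_k/q_k = 18/1
…
k=3  a_k=1  p_k/q_k = 277/15
…
k=5  a_k=2  p_k/q_k = 5189/281
…
k=11  a_k=1  p_k/q_k = 718667/38918
k=12  a_k=6  p_k/q_k = 4953942/268271
k=13  a_k=2  p_k/q_k = 10626551/575460
(x₁, y₁) = (10626551, 575460);  10626551² − 341·575460² = 1 ✓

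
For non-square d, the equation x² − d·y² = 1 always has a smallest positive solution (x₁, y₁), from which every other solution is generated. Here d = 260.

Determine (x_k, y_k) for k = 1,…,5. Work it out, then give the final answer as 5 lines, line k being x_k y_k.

[16; 8,32] for √260; ℓ=2 ⇒ convergent index 1
i=0: a=16 ⇒ p=16, q=1
i=1: a=8 ⇒ p=129, q=8
fundamental: x₁=129, y₁=8  (since 16641 − 260·64 = 1)
(x_2, y_2) = (129·129 + 260·8·8, 129·8 + 8·129) = (33281, 2064)
(x_3, y_3) = (129·33281 + 260·8·2064, 129·2064 + 8·33281) = (8586369, 532504)
(x_4, y_4) = (129·8586369 + 260·8·532504, 129·532504 + 8·8586369) = (2215249921, 137383968)
(x_5, y_5) = (129·2215249921 + 260·8·137383968, 129·137383968 + 8·2215249921) = (571525893249, 35444531240)

129 8
33281 2064
8586369 532504
2215249921 137383968
571525893249 35444531240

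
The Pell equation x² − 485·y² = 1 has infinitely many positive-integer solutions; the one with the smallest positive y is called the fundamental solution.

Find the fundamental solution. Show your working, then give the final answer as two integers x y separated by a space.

969 44

d=485: √d = [22; 44] (ℓ=1, odd), read p_1/q_1
step 0: (22, 1)  from 22·(1,0) + (0,1)
step 1: (969, 44)  from 44·(22,1) + (1,0)
fundamental: x₁=969, y₁=44  (since 938961 − 485·1936 = 1)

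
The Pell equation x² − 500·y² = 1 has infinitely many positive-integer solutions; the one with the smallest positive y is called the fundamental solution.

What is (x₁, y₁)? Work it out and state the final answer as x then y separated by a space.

√500 = [22; 2,1,3,2,1,…,1,2,44, …], period ℓ=14 (even) → k=13
k=0  a_k=22  p_k/q_k = 22/1
k=1  a_k=2  p_k/q_k = 45/2
k=2  a_k=1  p_k/q_k = 67/3
…
k=4  a_k=2  p_k/q_k = 559/25
k=5  a_k=1  p_k/q_k = 805/36
…
k=7  a_k=10  p_k/q_k = 14445/646
k=8  a_k=1  p_k/q_k = 15809/707
k=9  a_k=1  p_k/q_k = 30254/1353
…
k=12  a_k=1  p_k/q_k = 335522/15005
k=13  a_k=2  p_k/q_k = 930249/41602
fundamental: x₁=930249, y₁=41602  (since 865363202001 − 500·1730726404 = 1)

930249 41602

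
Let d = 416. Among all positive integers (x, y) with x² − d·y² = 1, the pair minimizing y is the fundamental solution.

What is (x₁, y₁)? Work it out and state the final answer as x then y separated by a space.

[20; 2,1,1,9,1,1,2,40] for √416; ℓ=8 ⇒ convergent index 7
i=0: a=20 ⇒ p=20, q=1
i=1: a=2 ⇒ p=41, q=2
…
i=6: a=1 ⇒ p=2060, q=101
i=7: a=2 ⇒ p=5201, q=255
→ (5201, 255).  Check: 5201²=27050401, 416·255²=27050400, difference 1.

5201 255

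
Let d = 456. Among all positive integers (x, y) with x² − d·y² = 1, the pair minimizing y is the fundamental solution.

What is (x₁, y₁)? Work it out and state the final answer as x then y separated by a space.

1025 48

d=456: √d = [21; 2,1,4,1,2,42] (ℓ=6, even), read p_5/q_5
k=0  a_k=21  p_k/q_k = 21/1
…
k=2  a_k=1  p_k/q_k = 64/3
…
k=4  a_k=1  p_k/q_k = 363/17
k=5  a_k=2  p_k/q_k = 1025/48
fundamental: x₁=1025, y₁=48  (since 1050625 − 456·2304 = 1)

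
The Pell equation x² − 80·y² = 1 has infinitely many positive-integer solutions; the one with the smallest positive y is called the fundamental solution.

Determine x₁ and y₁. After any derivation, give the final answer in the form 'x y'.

d=80: √d = [8; 1,16] (ℓ=2, even), read p_1/q_1
a_0=8:  p_0=8·1+0=8,  q_0=8·0+1=1
a_1=1:  p_1=1·8+1=9,  q_1=1·1+0=1
→ (9, 1).  Check: 9²=81, 80·1²=80, difference 1.

9 1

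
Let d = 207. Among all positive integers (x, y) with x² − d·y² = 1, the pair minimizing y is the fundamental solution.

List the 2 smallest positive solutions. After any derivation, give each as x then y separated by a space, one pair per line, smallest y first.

√207 = [14; 2,1,1,2,1,1,2,28, …], period ℓ=8 (even) → k=7
k=0  a_k=14  p_k/q_k = 14/1
k=1  a_k=2  p_k/q_k = 29/2
…
k=3  a_k=1  p_k/q_k = 72/5
k=4  a_k=2  p_k/q_k = 187/13
k=5  a_k=1  p_k/q_k = 259/18
k=6  a_k=1  p_k/q_k = 446/31
k=7  a_k=2  p_k/q_k = 1151/80
(x₁, y₁) = (1151, 80);  1151² − 207·80² = 1 ✓
k=2:  x_2 = 1151·1151+207·80·80 = 2649601,  y_2 = 1151·80+80·1151 = 184160

1151 80
2649601 184160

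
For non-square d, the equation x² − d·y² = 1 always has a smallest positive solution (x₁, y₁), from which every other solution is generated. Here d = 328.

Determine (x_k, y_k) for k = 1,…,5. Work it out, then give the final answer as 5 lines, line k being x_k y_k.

163 9
53137 2934
17322499 956475
5647081537 311807916
1840931258563 101648424141

[18; 9,36] for √328; ℓ=2 ⇒ convergent index 1
k=0  a_k=18  p_k/q_k = 18/1
k=1  a_k=9  p_k/q_k = 163/9
fundamental: x₁=163, y₁=9  (since 26569 − 328·81 = 1)
(163+9√328)^2 = 53137 + 2934√328
(163+9√328)^3 = 17322499 + 956475√328
(163+9√328)^4 = 5647081537 + 311807916√328
(163+9√328)^5 = 1840931258563 + 101648424141√328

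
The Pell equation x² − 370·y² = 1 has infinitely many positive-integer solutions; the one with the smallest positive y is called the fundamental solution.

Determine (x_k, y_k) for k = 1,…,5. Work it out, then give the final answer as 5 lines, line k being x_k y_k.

[19; 4,4,38] for √370; ℓ=3 ⇒ convergent index 5
k=0  a_k=19  p_k/q_k = 19/1
k=1  a_k=4  p_k/q_k = 77/4
…
k=3  a_k=38  p_k/q_k = 12503/650
k=4  a_k=4  p_k/q_k = 50339/2617
k=5  a_k=4  p_k/q_k = 213859/11118
fundamental: x₁=213859, y₁=11118  (since 45735671881 − 370·123609924 = 1)
k=2:  x_2 = 213859·213859+370·11118·11118 = 91471343761,  y_2 = 213859·11118+11118·213859 = 4755368724
k=3:  x_3 = 213859·91471343761+370·11118·4755368724 = 39123940210553539,  y_3 = 213859·4755368724+11118·91471343761 = 2033956799880714
k=4:  x_4 = 213859·39123940210553539+370·11118·2033956799880714 = 16734013458886067250241,  y_4 = 213859·2033956799880714+11118·39123940210553539 = 869959934526623861928
k=5:  x_5 = 213859·16734013458886067250241+370·11118·869959934526623861928 = 7157438768568706971928026499,  y_5 = 213859·869959934526623861928+11118·16734013458886067250241 = 372097523273824548176239590

213859 11118
91471343761 4755368724
39123940210553539 2033956799880714
16734013458886067250241 869959934526623861928
7157438768568706971928026499 372097523273824548176239590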